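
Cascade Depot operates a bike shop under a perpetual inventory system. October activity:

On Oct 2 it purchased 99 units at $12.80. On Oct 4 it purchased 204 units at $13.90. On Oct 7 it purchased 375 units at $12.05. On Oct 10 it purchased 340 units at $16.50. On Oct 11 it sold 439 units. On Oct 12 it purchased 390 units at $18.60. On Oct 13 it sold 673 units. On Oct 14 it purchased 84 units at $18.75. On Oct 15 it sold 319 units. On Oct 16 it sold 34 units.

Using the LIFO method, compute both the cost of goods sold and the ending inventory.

COGS = $22,714.95; ending inventory = $345.60

Oct 11, 439 sold [LIFO — newest first]: 340 @ $16.50 + 99 @ $12.05 = $6,802.95
Oct 13, 673 sold [LIFO — newest first]: 390 @ $18.60 + 276 @ $12.05 + 7 @ $13.90 = $10,677.10
Oct 15, 319 sold [LIFO — newest first]: 84 @ $18.75 + 197 @ $13.90 + 38 @ $12.80 = $4,799.70
Oct 16, 34 sold [LIFO — newest first]: 34 @ $12.80 = $435.20
Total COGS = $6,802.95 + $10,677.10 + $4,799.70 + $435.20 = $22,714.95
Ending inventory: 27 @ $12.80 = $345.60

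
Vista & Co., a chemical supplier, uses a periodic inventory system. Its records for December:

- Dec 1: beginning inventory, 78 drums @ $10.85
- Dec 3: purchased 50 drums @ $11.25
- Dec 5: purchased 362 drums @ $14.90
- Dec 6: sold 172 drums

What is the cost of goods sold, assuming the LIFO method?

Dec 6, 172 sold [LIFO — newest first]: 172 @ $14.90 = $2,562.80
Ending inventory: 78 @ $10.85 + 50 @ $11.25 + 190 @ $14.90 = $4,239.80

COGS = $2,562.80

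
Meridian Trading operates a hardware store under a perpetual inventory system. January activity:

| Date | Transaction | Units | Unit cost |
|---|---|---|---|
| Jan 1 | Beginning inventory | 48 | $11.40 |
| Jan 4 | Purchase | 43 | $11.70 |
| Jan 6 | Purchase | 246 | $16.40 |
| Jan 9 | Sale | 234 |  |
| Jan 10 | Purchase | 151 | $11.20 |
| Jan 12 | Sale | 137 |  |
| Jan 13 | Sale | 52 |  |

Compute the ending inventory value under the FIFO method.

Ending inventory = $728.00

Jan 9, 234 sold [FIFO — oldest first]: 48 @ $11.40 + 43 @ $11.70 + 143 @ $16.40 = $3,395.50
Jan 12, 137 sold [FIFO — oldest first]: 103 @ $16.40 + 34 @ $11.20 = $2,070.00
Jan 13, 52 sold [FIFO — oldest first]: 52 @ $11.20 = $582.40
Total COGS = $3,395.50 + $2,070.00 + $582.40 = $6,047.90
Ending inventory: 65 @ $11.20 = $728.00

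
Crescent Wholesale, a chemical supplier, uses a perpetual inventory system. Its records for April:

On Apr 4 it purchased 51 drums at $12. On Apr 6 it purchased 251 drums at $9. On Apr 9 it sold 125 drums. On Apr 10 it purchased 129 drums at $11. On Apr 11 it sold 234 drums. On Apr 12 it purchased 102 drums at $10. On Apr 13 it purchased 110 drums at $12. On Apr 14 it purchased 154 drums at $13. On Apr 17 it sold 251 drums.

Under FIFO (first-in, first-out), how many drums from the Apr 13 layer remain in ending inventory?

33

Apr 9, 125 sold [FIFO — oldest first]: 51 @ $12 + 74 @ $9 = $1,278
Apr 11, 234 sold [FIFO — oldest first]: 177 @ $9 + 57 @ $11 = $2,220
Apr 17, 251 sold [FIFO — oldest first]: 72 @ $11 + 102 @ $10 + 77 @ $12 = $2,736
Total COGS = $1,278 + $2,220 + $2,736 = $6,234
Ending inventory: 33 @ $12 + 154 @ $13 = $2,398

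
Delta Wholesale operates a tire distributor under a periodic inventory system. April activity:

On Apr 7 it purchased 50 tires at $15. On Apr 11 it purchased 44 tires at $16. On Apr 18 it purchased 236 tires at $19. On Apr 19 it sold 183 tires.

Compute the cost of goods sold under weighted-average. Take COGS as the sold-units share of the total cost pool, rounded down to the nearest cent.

COGS = $3,292.89

Apr 19, sell 183: 183/330 × $5,938.00 → $3,292.89
Ending inventory (cost pool remaining) = $2,645.11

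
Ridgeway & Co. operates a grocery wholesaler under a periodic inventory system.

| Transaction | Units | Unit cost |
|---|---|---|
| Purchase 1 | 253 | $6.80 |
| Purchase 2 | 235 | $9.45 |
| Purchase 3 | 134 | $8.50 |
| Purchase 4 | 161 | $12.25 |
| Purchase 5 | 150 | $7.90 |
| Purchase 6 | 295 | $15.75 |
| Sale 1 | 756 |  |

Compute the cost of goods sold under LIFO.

Sale 1 (756) [LIFO — newest first]: 295 @ $15.75 + 150 @ $7.90 + 161 @ $12.25 + 134 @ $8.50 + 16 @ $9.45 = $9,093.70
Ending inventory: 253 @ $6.80 + 219 @ $9.45 = $3,789.95

COGS = $9,093.70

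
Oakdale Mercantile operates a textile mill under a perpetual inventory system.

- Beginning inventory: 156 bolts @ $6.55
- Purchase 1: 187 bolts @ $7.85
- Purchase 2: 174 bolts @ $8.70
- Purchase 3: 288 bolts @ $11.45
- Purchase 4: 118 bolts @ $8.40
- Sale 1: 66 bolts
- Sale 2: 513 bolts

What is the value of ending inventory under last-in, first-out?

Ending inventory = $2,498.45

Sale 1 (66) [LIFO — newest first]: 66 @ $8.40 = $554.40
Sale 2 (513) [LIFO — newest first]: 52 @ $8.40 + 288 @ $11.45 + 173 @ $8.70 = $5,239.50
Total COGS = $554.40 + $5,239.50 = $5,793.90
Ending inventory: 156 @ $6.55 + 187 @ $7.85 + 1 @ $8.70 = $2,498.45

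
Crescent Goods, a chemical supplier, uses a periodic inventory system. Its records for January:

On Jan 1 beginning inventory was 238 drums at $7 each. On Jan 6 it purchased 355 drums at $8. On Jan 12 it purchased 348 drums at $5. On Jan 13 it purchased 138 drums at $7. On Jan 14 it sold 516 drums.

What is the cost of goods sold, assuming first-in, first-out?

Jan 14, 516 sold [FIFO — oldest first]: 238 @ $7 + 278 @ $8 = $3,890
Ending inventory: 77 @ $8 + 348 @ $5 + 138 @ $7 = $3,322
Check: goods available $7,212 = COGS $3,890 + ending $3,322

COGS = $3,890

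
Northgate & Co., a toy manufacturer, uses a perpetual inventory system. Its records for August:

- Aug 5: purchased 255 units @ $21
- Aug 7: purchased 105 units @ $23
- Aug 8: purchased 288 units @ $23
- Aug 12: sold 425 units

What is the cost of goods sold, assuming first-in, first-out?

Aug 12, 425 sold [FIFO — oldest first]: 255 @ $21 + 105 @ $23 + 65 @ $23 = $9,265
Ending inventory: 223 @ $23 = $5,129

COGS = $9,265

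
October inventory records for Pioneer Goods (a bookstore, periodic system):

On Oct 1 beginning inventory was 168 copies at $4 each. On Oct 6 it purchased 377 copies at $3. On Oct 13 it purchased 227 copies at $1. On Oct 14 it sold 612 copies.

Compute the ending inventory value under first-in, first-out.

Oct 14, 612 sold [FIFO — oldest first]: 168 @ $4 + 377 @ $3 + 67 @ $1 = $1,870
Ending inventory: 160 @ $1 = $160
Check: goods available $2,030 = COGS $1,870 + ending $160

Ending inventory = $160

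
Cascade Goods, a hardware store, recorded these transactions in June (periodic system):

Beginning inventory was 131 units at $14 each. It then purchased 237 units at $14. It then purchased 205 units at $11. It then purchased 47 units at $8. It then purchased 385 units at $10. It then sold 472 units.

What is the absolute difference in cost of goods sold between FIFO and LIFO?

$1,630

FIFO COGS: 131 @ $14 + 237 @ $14 + 104 @ $11 = $6,296
LIFO COGS: 385 @ $10 + 47 @ $8 + 40 @ $11 = $4,666
Difference = |$6,296 − $4,666| = $1,630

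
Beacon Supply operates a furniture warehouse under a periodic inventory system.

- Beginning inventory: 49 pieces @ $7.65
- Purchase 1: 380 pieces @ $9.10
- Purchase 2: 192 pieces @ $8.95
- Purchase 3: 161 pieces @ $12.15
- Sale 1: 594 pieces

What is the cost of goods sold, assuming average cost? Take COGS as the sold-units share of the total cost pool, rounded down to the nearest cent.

Sale 1, sell 594: 594/782 × $7,507.40 → $5,702.55
Ending inventory (cost pool remaining) = $1,804.85
Check: goods available $7,507.40 = COGS $5,702.55 + ending $1,804.85

COGS = $5,702.55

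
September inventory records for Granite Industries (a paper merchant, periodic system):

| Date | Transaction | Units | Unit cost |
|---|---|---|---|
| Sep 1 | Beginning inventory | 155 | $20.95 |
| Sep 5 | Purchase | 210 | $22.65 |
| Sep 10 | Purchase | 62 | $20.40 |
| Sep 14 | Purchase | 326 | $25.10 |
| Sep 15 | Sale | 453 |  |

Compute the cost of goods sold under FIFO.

Sep 15, 453 sold [FIFO — oldest first]: 155 @ $20.95 + 210 @ $22.65 + 62 @ $20.40 + 26 @ $25.10 = $9,921.15
Ending inventory: 300 @ $25.10 = $7,530.00
Check: goods available $17,451.15 = COGS $9,921.15 + ending $7,530.00

COGS = $9,921.15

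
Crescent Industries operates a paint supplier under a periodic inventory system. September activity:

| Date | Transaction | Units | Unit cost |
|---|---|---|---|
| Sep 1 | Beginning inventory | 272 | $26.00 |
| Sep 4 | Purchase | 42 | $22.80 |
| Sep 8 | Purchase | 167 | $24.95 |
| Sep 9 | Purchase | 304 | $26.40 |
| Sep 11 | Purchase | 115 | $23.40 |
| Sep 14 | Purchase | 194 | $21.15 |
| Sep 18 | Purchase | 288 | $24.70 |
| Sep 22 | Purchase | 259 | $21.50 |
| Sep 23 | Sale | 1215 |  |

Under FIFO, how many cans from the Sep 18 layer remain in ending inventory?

Sep 23, 1215 sold [FIFO — oldest first]: 272 @ $26.00 + 42 @ $22.80 + 167 @ $24.95 + 304 @ $26.40 + 115 @ $23.40 + 194 @ $21.15 + 121 @ $24.70 = $30,004.65
Ending inventory: 167 @ $24.70 + 259 @ $21.50 = $9,693.40

167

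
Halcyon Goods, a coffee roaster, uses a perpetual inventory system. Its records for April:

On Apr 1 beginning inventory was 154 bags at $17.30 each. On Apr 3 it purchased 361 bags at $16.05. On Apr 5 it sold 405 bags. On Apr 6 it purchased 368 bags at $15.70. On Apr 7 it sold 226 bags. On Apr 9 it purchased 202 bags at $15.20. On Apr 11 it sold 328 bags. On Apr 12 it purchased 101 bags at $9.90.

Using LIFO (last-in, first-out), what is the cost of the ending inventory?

Ending inventory = $3,154.10

Apr 5, 405 sold [LIFO — newest first]: 361 @ $16.05 + 44 @ $17.30 = $6,555.25
Apr 7, 226 sold [LIFO — newest first]: 226 @ $15.70 = $3,548.20
Apr 11, 328 sold [LIFO — newest first]: 202 @ $15.20 + 126 @ $15.70 = $5,048.60
Total COGS = $6,555.25 + $3,548.20 + $5,048.60 = $15,152.05
Ending inventory: 110 @ $17.30 + 16 @ $15.70 + 101 @ $9.90 = $3,154.10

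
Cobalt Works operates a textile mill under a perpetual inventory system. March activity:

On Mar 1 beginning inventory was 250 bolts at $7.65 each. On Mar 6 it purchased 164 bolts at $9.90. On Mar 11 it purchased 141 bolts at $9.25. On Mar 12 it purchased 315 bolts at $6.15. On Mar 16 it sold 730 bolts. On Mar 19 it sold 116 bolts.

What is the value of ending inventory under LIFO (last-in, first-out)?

Ending inventory = $183.60

Mar 16, 730 sold [LIFO — newest first]: 315 @ $6.15 + 141 @ $9.25 + 164 @ $9.90 + 110 @ $7.65 = $5,706.60
Mar 19, 116 sold [LIFO — newest first]: 116 @ $7.65 = $887.40
Total COGS = $5,706.60 + $887.40 = $6,594.00
Ending inventory: 24 @ $7.65 = $183.60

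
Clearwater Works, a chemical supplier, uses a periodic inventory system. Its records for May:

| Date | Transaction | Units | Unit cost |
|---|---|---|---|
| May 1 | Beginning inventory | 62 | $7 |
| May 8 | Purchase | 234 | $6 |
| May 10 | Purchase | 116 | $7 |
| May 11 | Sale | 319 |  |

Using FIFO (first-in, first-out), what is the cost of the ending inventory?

Ending inventory = $651

May 11, 319 sold [FIFO — oldest first]: 62 @ $7 + 234 @ $6 + 23 @ $7 = $1,999
Ending inventory: 93 @ $7 = $651
Check: goods available $2,650 = COGS $1,999 + ending $651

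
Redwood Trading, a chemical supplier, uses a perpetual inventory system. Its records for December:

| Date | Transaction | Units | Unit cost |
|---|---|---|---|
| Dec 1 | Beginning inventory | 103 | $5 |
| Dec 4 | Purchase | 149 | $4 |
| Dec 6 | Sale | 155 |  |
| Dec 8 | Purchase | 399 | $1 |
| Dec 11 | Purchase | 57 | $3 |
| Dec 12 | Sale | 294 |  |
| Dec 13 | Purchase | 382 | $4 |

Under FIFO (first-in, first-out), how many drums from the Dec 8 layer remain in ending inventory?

Dec 6, 155 sold [FIFO — oldest first]: 103 @ $5 + 52 @ $4 = $723
Dec 12, 294 sold [FIFO — oldest first]: 97 @ $4 + 197 @ $1 = $585
Total COGS = $723 + $585 = $1,308
Ending inventory: 202 @ $1 + 57 @ $3 + 382 @ $4 = $1,901

202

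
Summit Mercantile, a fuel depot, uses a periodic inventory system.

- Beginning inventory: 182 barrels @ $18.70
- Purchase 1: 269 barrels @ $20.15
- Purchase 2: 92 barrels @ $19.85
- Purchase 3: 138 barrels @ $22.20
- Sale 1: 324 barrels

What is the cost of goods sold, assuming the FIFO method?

COGS = $6,264.70

Sale 1 (324) [FIFO — oldest first]: 182 @ $18.70 + 142 @ $20.15 = $6,264.70
Ending inventory: 127 @ $20.15 + 92 @ $19.85 + 138 @ $22.20 = $7,448.85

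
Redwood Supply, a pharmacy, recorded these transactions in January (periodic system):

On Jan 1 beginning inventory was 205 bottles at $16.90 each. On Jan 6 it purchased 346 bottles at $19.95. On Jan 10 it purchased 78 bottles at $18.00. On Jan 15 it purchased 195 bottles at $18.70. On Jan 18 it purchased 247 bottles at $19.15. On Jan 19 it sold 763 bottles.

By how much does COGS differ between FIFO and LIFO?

FIFO COGS: 205 @ $16.90 + 346 @ $19.95 + 78 @ $18.00 + 134 @ $18.70 = $14,277.00
LIFO COGS: 247 @ $19.15 + 195 @ $18.70 + 78 @ $18.00 + 243 @ $19.95 = $14,628.40
Difference = |$14,277.00 − $14,628.40| = $351.40

$351.40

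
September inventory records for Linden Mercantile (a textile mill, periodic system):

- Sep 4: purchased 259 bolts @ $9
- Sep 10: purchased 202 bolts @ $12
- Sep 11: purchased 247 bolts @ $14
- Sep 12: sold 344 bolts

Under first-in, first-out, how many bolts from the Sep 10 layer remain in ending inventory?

117

Sep 12, 344 sold [FIFO — oldest first]: 259 @ $9 + 85 @ $12 = $3,351
Ending inventory: 117 @ $12 + 247 @ $14 = $4,862
Check: goods available $8,213 = COGS $3,351 + ending $4,862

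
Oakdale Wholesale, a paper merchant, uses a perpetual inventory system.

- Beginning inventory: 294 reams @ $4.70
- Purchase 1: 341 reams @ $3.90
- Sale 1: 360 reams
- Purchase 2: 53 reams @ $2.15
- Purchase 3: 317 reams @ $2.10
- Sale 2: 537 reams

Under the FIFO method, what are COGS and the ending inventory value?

COGS = $3,264.55; ending inventory = $226.80

Sale 1 (360) [FIFO — oldest first]: 294 @ $4.70 + 66 @ $3.90 = $1,639.20
Sale 2 (537) [FIFO — oldest first]: 275 @ $3.90 + 53 @ $2.15 + 209 @ $2.10 = $1,625.35
Total COGS = $1,639.20 + $1,625.35 = $3,264.55
Ending inventory: 108 @ $2.10 = $226.80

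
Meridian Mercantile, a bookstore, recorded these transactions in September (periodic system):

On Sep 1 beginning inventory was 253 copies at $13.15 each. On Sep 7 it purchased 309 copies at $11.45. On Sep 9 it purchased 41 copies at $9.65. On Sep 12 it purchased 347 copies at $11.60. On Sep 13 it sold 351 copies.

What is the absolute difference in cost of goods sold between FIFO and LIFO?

FIFO COGS: 253 @ $13.15 + 98 @ $11.45 = $4,449.05
LIFO COGS: 347 @ $11.60 + 4 @ $9.65 = $4,063.80
Difference = |$4,449.05 − $4,063.80| = $385.25

$385.25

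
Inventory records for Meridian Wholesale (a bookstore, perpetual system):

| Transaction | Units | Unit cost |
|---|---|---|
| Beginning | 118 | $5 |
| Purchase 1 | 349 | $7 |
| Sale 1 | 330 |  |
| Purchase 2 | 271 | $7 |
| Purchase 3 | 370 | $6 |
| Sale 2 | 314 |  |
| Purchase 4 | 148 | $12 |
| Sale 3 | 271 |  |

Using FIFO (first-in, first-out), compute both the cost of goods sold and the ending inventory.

COGS = $5,992; ending inventory = $2,934

Sale 1 (330) [FIFO — oldest first]: 118 @ $5 + 212 @ $7 = $2,074
Sale 2 (314) [FIFO — oldest first]: 137 @ $7 + 177 @ $7 = $2,198
Sale 3 (271) [FIFO — oldest first]: 94 @ $7 + 177 @ $6 = $1,720
Total COGS = $2,074 + $2,198 + $1,720 = $5,992
Ending inventory: 193 @ $6 + 148 @ $12 = $2,934
Check: goods available $8,926 = COGS $5,992 + ending $2,934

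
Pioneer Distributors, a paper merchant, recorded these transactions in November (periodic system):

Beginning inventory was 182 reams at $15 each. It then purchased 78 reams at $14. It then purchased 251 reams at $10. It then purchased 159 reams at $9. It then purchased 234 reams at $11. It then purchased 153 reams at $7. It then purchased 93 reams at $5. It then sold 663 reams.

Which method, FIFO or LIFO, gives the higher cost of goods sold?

FIFO

FIFO COGS: 182 @ $15 + 78 @ $14 + 251 @ $10 + 152 @ $9 = $7,700
LIFO COGS: 93 @ $5 + 153 @ $7 + 234 @ $11 + 159 @ $9 + 24 @ $10 = $5,781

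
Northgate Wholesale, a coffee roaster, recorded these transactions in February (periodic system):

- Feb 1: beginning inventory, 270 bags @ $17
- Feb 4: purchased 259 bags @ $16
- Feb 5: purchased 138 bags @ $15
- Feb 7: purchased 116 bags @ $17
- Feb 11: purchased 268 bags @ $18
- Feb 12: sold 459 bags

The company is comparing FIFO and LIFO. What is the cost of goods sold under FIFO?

FIFO COGS: 270 @ $17 + 189 @ $16 = $7,614
LIFO COGS: 268 @ $18 + 116 @ $17 + 75 @ $15 = $7,921

COGS = $7,614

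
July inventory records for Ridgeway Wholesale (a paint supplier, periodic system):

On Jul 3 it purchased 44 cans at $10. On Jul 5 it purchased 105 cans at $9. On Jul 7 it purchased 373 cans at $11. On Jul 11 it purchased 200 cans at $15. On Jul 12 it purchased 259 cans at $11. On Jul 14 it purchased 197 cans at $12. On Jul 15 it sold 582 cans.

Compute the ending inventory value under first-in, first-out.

Jul 15, 582 sold [FIFO — oldest first]: 44 @ $10 + 105 @ $9 + 373 @ $11 + 60 @ $15 = $6,388
Ending inventory: 140 @ $15 + 259 @ $11 + 197 @ $12 = $7,313

Ending inventory = $7,313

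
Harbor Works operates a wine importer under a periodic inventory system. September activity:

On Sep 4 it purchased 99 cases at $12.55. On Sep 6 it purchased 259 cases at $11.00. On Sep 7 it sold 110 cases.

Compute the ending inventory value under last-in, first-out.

Sep 7, 110 sold [LIFO — newest first]: 110 @ $11.00 = $1,210.00
Ending inventory: 99 @ $12.55 + 149 @ $11.00 = $2,881.45
Check: goods available $4,091.45 = COGS $1,210.00 + ending $2,881.45

Ending inventory = $2,881.45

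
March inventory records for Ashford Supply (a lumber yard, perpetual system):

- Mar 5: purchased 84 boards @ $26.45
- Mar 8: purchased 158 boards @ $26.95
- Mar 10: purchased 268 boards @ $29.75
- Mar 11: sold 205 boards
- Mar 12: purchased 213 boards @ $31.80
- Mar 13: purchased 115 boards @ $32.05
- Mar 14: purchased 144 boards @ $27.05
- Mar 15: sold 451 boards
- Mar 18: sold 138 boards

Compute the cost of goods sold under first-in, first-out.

COGS = $23,501.85

Mar 11, 205 sold [FIFO — oldest first]: 84 @ $26.45 + 121 @ $26.95 = $5,482.75
Mar 15, 451 sold [FIFO — oldest first]: 37 @ $26.95 + 268 @ $29.75 + 146 @ $31.80 = $13,612.95
Mar 18, 138 sold [FIFO — oldest first]: 67 @ $31.80 + 71 @ $32.05 = $4,406.15
Total COGS = $5,482.75 + $13,612.95 + $4,406.15 = $23,501.85
Ending inventory: 44 @ $32.05 + 144 @ $27.05 = $5,305.40
Check: goods available $28,807.25 = COGS $23,501.85 + ending $5,305.40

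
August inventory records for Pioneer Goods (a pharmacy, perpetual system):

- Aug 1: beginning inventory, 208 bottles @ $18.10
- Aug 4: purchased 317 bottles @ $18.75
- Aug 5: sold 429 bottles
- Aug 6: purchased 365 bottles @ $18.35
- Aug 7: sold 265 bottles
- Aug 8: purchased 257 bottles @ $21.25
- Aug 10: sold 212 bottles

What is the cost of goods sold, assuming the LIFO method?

Aug 5, 429 sold [LIFO — newest first]: 317 @ $18.75 + 112 @ $18.10 = $7,970.95
Aug 7, 265 sold [LIFO — newest first]: 265 @ $18.35 = $4,862.75
Aug 10, 212 sold [LIFO — newest first]: 212 @ $21.25 = $4,505.00
Total COGS = $7,970.95 + $4,862.75 + $4,505.00 = $17,338.70
Ending inventory: 96 @ $18.10 + 100 @ $18.35 + 45 @ $21.25 = $4,528.85

COGS = $17,338.70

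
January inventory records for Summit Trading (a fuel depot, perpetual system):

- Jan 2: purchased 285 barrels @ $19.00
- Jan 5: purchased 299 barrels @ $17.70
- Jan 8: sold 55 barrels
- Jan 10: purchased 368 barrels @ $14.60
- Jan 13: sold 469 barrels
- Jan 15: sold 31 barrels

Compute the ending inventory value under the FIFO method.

Ending inventory = $5,886.10

Jan 8, 55 sold [FIFO — oldest first]: 55 @ $19.00 = $1,045.00
Jan 13, 469 sold [FIFO — oldest first]: 230 @ $19.00 + 239 @ $17.70 = $8,600.30
Jan 15, 31 sold [FIFO — oldest first]: 31 @ $17.70 = $548.70
Total COGS = $1,045.00 + $8,600.30 + $548.70 = $10,194.00
Ending inventory: 29 @ $17.70 + 368 @ $14.60 = $5,886.10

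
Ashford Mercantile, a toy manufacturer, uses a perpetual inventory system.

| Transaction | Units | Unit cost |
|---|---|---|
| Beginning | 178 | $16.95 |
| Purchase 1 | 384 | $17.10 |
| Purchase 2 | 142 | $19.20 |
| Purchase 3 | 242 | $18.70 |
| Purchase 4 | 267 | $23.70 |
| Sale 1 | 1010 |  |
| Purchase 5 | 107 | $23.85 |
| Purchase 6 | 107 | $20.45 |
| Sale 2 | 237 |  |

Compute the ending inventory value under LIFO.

Sale 1 (1010) [LIFO — newest first]: 267 @ $23.70 + 242 @ $18.70 + 142 @ $19.20 + 359 @ $17.10 = $19,718.60
Sale 2 (237) [LIFO — newest first]: 107 @ $20.45 + 107 @ $23.85 + 23 @ $17.10 = $5,133.40
Total COGS = $19,718.60 + $5,133.40 = $24,852.00
Ending inventory: 178 @ $16.95 + 2 @ $17.10 = $3,051.30

Ending inventory = $3,051.30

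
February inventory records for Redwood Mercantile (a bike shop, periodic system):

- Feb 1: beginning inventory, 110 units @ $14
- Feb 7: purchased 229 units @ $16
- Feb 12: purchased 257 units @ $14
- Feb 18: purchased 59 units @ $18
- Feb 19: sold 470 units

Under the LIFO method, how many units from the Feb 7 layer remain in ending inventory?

Feb 19, 470 sold [LIFO — newest first]: 59 @ $18 + 257 @ $14 + 154 @ $16 = $7,124
Ending inventory: 110 @ $14 + 75 @ $16 = $2,740
Check: goods available $9,864 = COGS $7,124 + ending $2,740

75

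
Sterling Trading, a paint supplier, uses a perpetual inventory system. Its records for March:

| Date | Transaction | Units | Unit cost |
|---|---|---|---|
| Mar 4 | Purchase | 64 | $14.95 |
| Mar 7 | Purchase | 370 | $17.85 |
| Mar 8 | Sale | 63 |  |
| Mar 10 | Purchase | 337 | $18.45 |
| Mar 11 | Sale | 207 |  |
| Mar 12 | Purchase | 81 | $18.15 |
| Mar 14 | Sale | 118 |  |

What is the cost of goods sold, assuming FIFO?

COGS = $6,740.20

Mar 8, 63 sold [FIFO — oldest first]: 63 @ $14.95 = $941.85
Mar 11, 207 sold [FIFO — oldest first]: 1 @ $14.95 + 206 @ $17.85 = $3,692.05
Mar 14, 118 sold [FIFO — oldest first]: 118 @ $17.85 = $2,106.30
Total COGS = $941.85 + $3,692.05 + $2,106.30 = $6,740.20
Ending inventory: 46 @ $17.85 + 337 @ $18.45 + 81 @ $18.15 = $8,508.90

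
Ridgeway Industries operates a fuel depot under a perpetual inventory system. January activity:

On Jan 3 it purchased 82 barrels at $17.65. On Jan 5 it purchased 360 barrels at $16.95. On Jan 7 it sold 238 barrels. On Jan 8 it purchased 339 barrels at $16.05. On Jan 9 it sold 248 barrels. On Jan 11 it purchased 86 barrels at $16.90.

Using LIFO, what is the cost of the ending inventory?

Jan 7, 238 sold [LIFO — newest first]: 238 @ $16.95 = $4,034.10
Jan 9, 248 sold [LIFO — newest first]: 248 @ $16.05 = $3,980.40
Total COGS = $4,034.10 + $3,980.40 = $8,014.50
Ending inventory: 82 @ $17.65 + 122 @ $16.95 + 91 @ $16.05 + 86 @ $16.90 = $6,429.15
Check: goods available $14,443.65 = COGS $8,014.50 + ending $6,429.15

Ending inventory = $6,429.15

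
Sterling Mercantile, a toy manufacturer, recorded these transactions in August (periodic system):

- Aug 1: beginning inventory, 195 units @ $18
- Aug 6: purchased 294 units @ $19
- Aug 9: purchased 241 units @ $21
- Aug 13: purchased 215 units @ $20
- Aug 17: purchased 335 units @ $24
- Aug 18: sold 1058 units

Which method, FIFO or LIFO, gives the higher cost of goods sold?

FIFO COGS: 195 @ $18 + 294 @ $19 + 241 @ $21 + 215 @ $20 + 113 @ $24 = $21,169
LIFO COGS: 335 @ $24 + 215 @ $20 + 241 @ $21 + 267 @ $19 = $22,474

LIFO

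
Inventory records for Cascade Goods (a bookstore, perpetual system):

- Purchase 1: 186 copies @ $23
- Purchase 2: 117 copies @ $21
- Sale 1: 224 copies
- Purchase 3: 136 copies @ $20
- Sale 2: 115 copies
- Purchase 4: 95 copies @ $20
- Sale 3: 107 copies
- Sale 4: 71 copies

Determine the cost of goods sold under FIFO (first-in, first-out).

Sale 1 (224) [FIFO — oldest first]: 186 @ $23 + 38 @ $21 = $5,076
Sale 2 (115) [FIFO — oldest first]: 79 @ $21 + 36 @ $20 = $2,379
Sale 3 (107) [FIFO — oldest first]: 100 @ $20 + 7 @ $20 = $2,140
Sale 4 (71) [FIFO — oldest first]: 71 @ $20 = $1,420
Total COGS = $5,076 + $2,379 + $2,140 + $1,420 = $11,015
Ending inventory: 17 @ $20 = $340

COGS = $11,015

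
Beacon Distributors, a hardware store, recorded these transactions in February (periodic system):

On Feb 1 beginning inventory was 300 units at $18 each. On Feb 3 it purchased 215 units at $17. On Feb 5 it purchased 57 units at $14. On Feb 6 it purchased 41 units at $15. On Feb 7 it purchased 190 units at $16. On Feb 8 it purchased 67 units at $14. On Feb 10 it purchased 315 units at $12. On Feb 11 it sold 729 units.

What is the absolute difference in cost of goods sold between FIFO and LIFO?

$2,150

FIFO COGS: 300 @ $18 + 215 @ $17 + 57 @ $14 + 41 @ $15 + 116 @ $16 = $12,324
LIFO COGS: 315 @ $12 + 67 @ $14 + 190 @ $16 + 41 @ $15 + 57 @ $14 + 59 @ $17 = $10,174
Difference = |$12,324 − $10,174| = $2,150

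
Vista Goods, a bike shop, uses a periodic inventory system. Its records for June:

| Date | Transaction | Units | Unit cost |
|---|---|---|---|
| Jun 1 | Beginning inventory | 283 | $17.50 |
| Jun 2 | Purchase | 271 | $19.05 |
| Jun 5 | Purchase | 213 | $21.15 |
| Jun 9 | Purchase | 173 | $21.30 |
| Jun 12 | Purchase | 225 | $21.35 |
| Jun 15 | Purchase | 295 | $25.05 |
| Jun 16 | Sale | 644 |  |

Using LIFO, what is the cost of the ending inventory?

Jun 16, 644 sold [LIFO — newest first]: 295 @ $25.05 + 225 @ $21.35 + 124 @ $21.30 = $14,834.70
Ending inventory: 283 @ $17.50 + 271 @ $19.05 + 213 @ $21.15 + 49 @ $21.30 = $15,663.70

Ending inventory = $15,663.70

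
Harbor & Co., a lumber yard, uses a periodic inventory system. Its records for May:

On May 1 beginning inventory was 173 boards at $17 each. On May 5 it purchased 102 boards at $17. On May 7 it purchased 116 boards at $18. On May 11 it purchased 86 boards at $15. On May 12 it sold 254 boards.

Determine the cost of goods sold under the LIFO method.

COGS = $4,262

May 12, 254 sold [LIFO — newest first]: 86 @ $15 + 116 @ $18 + 52 @ $17 = $4,262
Ending inventory: 173 @ $17 + 50 @ $17 = $3,791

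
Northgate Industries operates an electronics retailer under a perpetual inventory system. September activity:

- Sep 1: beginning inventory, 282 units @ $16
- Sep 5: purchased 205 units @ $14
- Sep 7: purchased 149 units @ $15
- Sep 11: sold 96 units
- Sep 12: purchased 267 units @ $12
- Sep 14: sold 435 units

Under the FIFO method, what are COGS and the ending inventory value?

COGS = $8,042; ending inventory = $4,779

Sep 11, 96 sold [FIFO — oldest first]: 96 @ $16 = $1,536
Sep 14, 435 sold [FIFO — oldest first]: 186 @ $16 + 205 @ $14 + 44 @ $15 = $6,506
Total COGS = $1,536 + $6,506 = $8,042
Ending inventory: 105 @ $15 + 267 @ $12 = $4,779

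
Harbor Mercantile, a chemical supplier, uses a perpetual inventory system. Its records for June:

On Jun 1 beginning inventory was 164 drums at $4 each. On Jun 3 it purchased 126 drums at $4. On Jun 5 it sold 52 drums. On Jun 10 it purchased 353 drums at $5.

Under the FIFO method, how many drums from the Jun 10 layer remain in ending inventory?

353

Jun 5, 52 sold [FIFO — oldest first]: 52 @ $4 = $208
Ending inventory: 112 @ $4 + 126 @ $4 + 353 @ $5 = $2,717
Check: goods available $2,925 = COGS $208 + ending $2,717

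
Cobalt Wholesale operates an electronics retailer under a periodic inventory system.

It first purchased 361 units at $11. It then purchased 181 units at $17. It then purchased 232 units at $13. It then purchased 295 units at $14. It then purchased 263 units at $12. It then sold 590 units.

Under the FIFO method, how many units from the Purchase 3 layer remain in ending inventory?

Sale 1 (590) [FIFO — oldest first]: 361 @ $11 + 181 @ $17 + 48 @ $13 = $7,672
Ending inventory: 184 @ $13 + 295 @ $14 + 263 @ $12 = $9,678
Check: goods available $17,350 = COGS $7,672 + ending $9,678

184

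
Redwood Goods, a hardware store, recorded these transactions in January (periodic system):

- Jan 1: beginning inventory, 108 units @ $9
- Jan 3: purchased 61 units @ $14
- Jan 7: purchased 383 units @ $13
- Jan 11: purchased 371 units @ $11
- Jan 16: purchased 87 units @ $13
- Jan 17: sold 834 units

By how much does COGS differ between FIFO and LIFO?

$193

FIFO COGS: 108 @ $9 + 61 @ $14 + 383 @ $13 + 282 @ $11 = $9,907
LIFO COGS: 87 @ $13 + 371 @ $11 + 376 @ $13 = $10,100
Difference = |$9,907 − $10,100| = $193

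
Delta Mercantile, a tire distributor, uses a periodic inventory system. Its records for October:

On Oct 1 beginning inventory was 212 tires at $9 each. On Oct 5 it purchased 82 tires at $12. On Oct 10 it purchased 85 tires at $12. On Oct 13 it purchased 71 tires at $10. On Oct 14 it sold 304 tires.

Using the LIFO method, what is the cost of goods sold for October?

COGS = $3,308

Oct 14, 304 sold [LIFO — newest first]: 71 @ $10 + 85 @ $12 + 82 @ $12 + 66 @ $9 = $3,308
Ending inventory: 146 @ $9 = $1,314
Check: goods available $4,622 = COGS $3,308 + ending $1,314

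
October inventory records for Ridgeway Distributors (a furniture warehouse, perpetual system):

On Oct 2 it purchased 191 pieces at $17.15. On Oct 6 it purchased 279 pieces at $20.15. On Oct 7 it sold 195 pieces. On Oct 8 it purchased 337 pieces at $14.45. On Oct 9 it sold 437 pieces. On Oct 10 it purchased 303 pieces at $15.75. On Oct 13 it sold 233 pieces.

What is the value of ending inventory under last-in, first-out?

Ending inventory = $4,103.75

Oct 7, 195 sold [LIFO — newest first]: 195 @ $20.15 = $3,929.25
Oct 9, 437 sold [LIFO — newest first]: 337 @ $14.45 + 84 @ $20.15 + 16 @ $17.15 = $6,836.65
Oct 13, 233 sold [LIFO — newest first]: 233 @ $15.75 = $3,669.75
Total COGS = $3,929.25 + $6,836.65 + $3,669.75 = $14,435.65
Ending inventory: 175 @ $17.15 + 70 @ $15.75 = $4,103.75
Check: goods available $18,539.40 = COGS $14,435.65 + ending $4,103.75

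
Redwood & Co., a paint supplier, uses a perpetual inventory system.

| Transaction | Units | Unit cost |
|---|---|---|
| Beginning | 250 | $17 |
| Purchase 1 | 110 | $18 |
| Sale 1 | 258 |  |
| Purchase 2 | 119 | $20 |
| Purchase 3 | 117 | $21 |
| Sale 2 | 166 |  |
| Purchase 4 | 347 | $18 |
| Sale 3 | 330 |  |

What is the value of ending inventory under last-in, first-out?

Ending inventory = $3,440

Sale 1 (258) [LIFO — newest first]: 110 @ $18 + 148 @ $17 = $4,496
Sale 2 (166) [LIFO — newest first]: 117 @ $21 + 49 @ $20 = $3,437
Sale 3 (330) [LIFO — newest first]: 330 @ $18 = $5,940
Total COGS = $4,496 + $3,437 + $5,940 = $13,873
Ending inventory: 102 @ $17 + 70 @ $20 + 17 @ $18 = $3,440
Check: goods available $17,313 = COGS $13,873 + ending $3,440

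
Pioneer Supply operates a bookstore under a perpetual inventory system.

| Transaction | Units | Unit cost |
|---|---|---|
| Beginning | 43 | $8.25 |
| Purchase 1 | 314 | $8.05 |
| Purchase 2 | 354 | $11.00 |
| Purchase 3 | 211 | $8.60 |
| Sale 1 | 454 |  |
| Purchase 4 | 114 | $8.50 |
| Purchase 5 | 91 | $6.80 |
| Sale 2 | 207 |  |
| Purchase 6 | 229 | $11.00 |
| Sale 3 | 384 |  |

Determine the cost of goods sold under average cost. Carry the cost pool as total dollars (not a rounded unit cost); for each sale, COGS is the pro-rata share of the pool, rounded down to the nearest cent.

After Beginning: 43 on hand, pool $354.75 (≈ $8.2500 each)
After Purchase 1: 357 on hand, pool $2,882.45 (≈ $8.0741 each)
After Purchase 2: 711 on hand, pool $6,776.45 (≈ $9.5309 each)
After Purchase 3: 922 on hand, pool $8,591.05 (≈ $9.3178 each)
Sale 1, sell 454: 454/922 × $8,591.05 → $4,230.30
After Purchase 4: 582 on hand, pool $5,329.75 (≈ $9.1576 each)
After Purchase 5: 673 on hand, pool $5,948.55 (≈ $8.8389 each)
Sale 2, sell 207: 207/673 × $5,948.55 → $1,829.64
After Purchase 6: 695 on hand, pool $6,637.91 (≈ $9.5509 each)
Sale 3, sell 384: 384/695 × $6,637.91 → $3,667.56
Total COGS = $4,230.30 + $1,829.64 + $3,667.56 = $9,727.50
Ending inventory (cost pool remaining) = $2,970.35

COGS = $9,727.50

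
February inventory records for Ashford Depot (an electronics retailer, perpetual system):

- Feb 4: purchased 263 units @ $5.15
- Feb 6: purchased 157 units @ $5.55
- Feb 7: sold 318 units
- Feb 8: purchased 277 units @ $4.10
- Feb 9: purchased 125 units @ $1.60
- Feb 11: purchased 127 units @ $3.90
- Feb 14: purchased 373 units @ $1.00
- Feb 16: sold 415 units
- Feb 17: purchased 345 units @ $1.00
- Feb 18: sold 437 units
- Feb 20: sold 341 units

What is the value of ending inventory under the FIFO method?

Ending inventory = $156.00

Feb 7, 318 sold [FIFO — oldest first]: 263 @ $5.15 + 55 @ $5.55 = $1,659.70
Feb 16, 415 sold [FIFO — oldest first]: 102 @ $5.55 + 277 @ $4.10 + 36 @ $1.60 = $1,759.40
Feb 18, 437 sold [FIFO — oldest first]: 89 @ $1.60 + 127 @ $3.90 + 221 @ $1.00 = $858.70
Feb 20, 341 sold [FIFO — oldest first]: 152 @ $1.00 + 189 @ $1.00 = $341.00
Total COGS = $1,659.70 + $1,759.40 + $858.70 + $341.00 = $4,618.80
Ending inventory: 156 @ $1.00 = $156.00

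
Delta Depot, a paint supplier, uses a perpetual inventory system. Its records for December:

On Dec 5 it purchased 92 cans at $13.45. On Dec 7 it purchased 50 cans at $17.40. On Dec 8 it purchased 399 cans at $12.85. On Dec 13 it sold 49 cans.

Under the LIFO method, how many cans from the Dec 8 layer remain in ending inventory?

350

Dec 13, 49 sold [LIFO — newest first]: 49 @ $12.85 = $629.65
Ending inventory: 92 @ $13.45 + 50 @ $17.40 + 350 @ $12.85 = $6,604.90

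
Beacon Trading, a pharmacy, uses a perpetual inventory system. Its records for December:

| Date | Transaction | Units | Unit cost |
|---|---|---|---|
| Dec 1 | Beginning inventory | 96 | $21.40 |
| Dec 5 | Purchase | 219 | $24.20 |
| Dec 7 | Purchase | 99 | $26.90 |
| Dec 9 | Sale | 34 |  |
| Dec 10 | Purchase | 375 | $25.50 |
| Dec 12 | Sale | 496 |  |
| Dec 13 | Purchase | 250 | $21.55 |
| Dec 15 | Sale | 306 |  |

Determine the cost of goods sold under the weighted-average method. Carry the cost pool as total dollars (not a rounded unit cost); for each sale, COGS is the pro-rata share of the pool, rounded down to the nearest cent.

COGS = $20,252.40

After Dec 1: 96 on hand, pool $2,054.40 (≈ $21.4000 each)
After Dec 5: 315 on hand, pool $7,354.20 (≈ $23.3467 each)
After Dec 7: 414 on hand, pool $10,017.30 (≈ $24.1964 each)
Dec 9, sell 34: 34/414 × $10,017.30 → $822.67
After Dec 10: 755 on hand, pool $18,757.13 (≈ $24.8439 each)
Dec 12, sell 496: 496/755 × $18,757.13 → $12,322.56
After Dec 13: 509 on hand, pool $11,822.07 (≈ $23.2261 each)
Dec 15, sell 306: 306/509 × $11,822.07 → $7,107.17
Total COGS = $822.67 + $12,322.56 + $7,107.17 = $20,252.40
Ending inventory (cost pool remaining) = $4,714.90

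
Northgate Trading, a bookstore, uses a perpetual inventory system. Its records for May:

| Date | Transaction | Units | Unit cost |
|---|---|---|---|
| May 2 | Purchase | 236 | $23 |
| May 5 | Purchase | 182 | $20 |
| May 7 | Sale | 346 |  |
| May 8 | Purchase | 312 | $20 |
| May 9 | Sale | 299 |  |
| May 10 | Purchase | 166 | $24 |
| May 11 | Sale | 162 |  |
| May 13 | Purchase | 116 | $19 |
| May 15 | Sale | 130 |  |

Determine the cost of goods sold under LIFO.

COGS = $19,780

May 7, 346 sold [LIFO — newest first]: 182 @ $20 + 164 @ $23 = $7,412
May 9, 299 sold [LIFO — newest first]: 299 @ $20 = $5,980
May 11, 162 sold [LIFO — newest first]: 162 @ $24 = $3,888
May 15, 130 sold [LIFO — newest first]: 116 @ $19 + 4 @ $24 + 10 @ $20 = $2,500
Total COGS = $7,412 + $5,980 + $3,888 + $2,500 = $19,780
Ending inventory: 72 @ $23 + 3 @ $20 = $1,716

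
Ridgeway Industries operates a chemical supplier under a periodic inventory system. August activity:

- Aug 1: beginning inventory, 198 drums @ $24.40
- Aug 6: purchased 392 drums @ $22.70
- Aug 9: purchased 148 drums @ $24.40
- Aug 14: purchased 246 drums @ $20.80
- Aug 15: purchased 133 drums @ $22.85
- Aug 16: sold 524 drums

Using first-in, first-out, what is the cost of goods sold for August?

Aug 16, 524 sold [FIFO — oldest first]: 198 @ $24.40 + 326 @ $22.70 = $12,231.40
Ending inventory: 66 @ $22.70 + 148 @ $24.40 + 246 @ $20.80 + 133 @ $22.85 = $13,265.25
Check: goods available $25,496.65 = COGS $12,231.40 + ending $13,265.25

COGS = $12,231.40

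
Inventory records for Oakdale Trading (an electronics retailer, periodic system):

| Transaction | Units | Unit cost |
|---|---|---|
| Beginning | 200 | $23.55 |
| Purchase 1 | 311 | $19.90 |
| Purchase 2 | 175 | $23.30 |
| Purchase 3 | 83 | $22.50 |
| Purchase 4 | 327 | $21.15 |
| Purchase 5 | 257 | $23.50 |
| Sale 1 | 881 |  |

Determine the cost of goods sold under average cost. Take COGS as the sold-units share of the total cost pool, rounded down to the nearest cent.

Sale 1, sell 881: 881/1353 × $29,799.45 → $19,403.78
Ending inventory (cost pool remaining) = $10,395.67
Check: goods available $29,799.45 = COGS $19,403.78 + ending $10,395.67

COGS = $19,403.78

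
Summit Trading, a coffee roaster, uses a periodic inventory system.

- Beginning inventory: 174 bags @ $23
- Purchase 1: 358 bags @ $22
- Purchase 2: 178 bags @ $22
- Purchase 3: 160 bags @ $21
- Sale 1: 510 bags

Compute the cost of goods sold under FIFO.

COGS = $11,394

Sale 1 (510) [FIFO — oldest first]: 174 @ $23 + 336 @ $22 = $11,394
Ending inventory: 22 @ $22 + 178 @ $22 + 160 @ $21 = $7,760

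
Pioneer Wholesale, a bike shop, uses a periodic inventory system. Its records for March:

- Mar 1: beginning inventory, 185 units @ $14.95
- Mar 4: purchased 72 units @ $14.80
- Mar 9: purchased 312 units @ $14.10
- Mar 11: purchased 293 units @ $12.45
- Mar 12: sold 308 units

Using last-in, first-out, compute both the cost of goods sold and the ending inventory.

Mar 12, 308 sold [LIFO — newest first]: 293 @ $12.45 + 15 @ $14.10 = $3,859.35
Ending inventory: 185 @ $14.95 + 72 @ $14.80 + 297 @ $14.10 = $8,019.05
Check: goods available $11,878.40 = COGS $3,859.35 + ending $8,019.05

COGS = $3,859.35; ending inventory = $8,019.05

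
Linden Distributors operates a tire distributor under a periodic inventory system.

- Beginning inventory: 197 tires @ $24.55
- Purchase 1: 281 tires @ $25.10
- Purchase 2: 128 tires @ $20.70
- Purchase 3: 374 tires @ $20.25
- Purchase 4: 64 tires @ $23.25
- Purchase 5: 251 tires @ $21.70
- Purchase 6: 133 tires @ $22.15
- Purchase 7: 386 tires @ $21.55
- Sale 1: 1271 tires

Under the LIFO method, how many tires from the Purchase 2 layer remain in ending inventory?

Sale 1 (1271) [LIFO — newest first]: 386 @ $21.55 + 133 @ $22.15 + 251 @ $21.70 + 64 @ $23.25 + 374 @ $20.25 + 63 @ $20.70 = $27,076.55
Ending inventory: 197 @ $24.55 + 281 @ $25.10 + 65 @ $20.70 = $13,234.95

65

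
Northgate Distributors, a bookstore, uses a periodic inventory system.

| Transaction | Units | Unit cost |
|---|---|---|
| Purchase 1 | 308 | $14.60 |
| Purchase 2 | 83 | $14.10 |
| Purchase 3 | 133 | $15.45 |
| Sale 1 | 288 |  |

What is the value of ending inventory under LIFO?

Sale 1 (288) [LIFO — newest first]: 133 @ $15.45 + 83 @ $14.10 + 72 @ $14.60 = $4,276.35
Ending inventory: 236 @ $14.60 = $3,445.60

Ending inventory = $3,445.60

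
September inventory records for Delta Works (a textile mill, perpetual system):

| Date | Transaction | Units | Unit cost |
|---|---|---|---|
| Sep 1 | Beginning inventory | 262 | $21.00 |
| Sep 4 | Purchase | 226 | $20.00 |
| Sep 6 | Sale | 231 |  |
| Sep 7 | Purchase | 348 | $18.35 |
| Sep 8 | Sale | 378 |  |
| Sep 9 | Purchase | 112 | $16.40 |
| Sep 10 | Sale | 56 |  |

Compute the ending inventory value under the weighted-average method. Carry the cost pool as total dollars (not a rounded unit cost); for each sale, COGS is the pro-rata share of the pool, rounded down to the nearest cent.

After Sep 1: 262 on hand, pool $5,502.00 (≈ $21.0000 each)
After Sep 4: 488 on hand, pool $10,022.00 (≈ $20.5369 each)
Sep 6, sell 231: 231/488 × $10,022.00 → $4,744.02
After Sep 7: 605 on hand, pool $11,663.78 (≈ $19.2790 each)
Sep 8, sell 378: 378/605 × $11,663.78 → $7,287.45
After Sep 9: 339 on hand, pool $6,213.13 (≈ $18.3278 each)
Sep 10, sell 56: 56/339 × $6,213.13 → $1,026.35
Total COGS = $4,744.02 + $7,287.45 + $1,026.35 = $13,057.82
Ending inventory (cost pool remaining) = $5,186.78

Ending inventory = $5,186.78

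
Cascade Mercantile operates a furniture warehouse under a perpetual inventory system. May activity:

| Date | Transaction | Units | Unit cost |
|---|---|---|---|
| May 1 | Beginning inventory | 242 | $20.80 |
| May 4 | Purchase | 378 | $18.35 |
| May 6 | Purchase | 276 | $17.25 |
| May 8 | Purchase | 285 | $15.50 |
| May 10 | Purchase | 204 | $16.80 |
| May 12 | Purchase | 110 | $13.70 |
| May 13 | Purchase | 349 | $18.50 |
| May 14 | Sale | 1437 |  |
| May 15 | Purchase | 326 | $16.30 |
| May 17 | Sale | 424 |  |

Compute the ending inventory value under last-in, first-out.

May 14, 1437 sold [LIFO — newest first]: 349 @ $18.50 + 110 @ $13.70 + 204 @ $16.80 + 285 @ $15.50 + 276 @ $17.25 + 213 @ $18.35 = $24,477.75
May 17, 424 sold [LIFO — newest first]: 326 @ $16.30 + 98 @ $18.35 = $7,112.10
Total COGS = $24,477.75 + $7,112.10 = $31,589.85
Ending inventory: 242 @ $20.80 + 67 @ $18.35 = $6,263.05

Ending inventory = $6,263.05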